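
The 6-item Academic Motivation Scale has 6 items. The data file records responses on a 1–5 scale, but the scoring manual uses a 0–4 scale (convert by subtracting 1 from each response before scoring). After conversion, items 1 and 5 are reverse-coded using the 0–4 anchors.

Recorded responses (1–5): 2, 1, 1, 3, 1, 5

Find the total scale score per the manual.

13

Convert to 0–4: 1, 0, 0, 2, 0, 4
Reverse-coded (reverse-coded value = 4 − response):
  item 1: 4 − 1 = 3
  item 5: 4 − 0 = 4
Scored: 3, 0, 0, 2, 4, 4
Total = 13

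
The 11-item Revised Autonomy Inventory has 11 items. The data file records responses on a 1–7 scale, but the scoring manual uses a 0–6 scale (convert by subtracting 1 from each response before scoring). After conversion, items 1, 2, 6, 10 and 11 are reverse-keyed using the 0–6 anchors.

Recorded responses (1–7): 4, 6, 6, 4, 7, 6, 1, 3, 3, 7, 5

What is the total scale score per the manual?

25

Convert to 0–6: 3, 5, 5, 3, 6, 5, 0, 2, 2, 6, 4
Reverse-coded (reversed = (0+6) − raw = 6 − raw):
  item 1: 6 − 3 = 3
  item 2: 6 − 5 = 1
  item 6: 6 − 5 = 1
  item 10: 6 − 6 = 0
  item 11: 6 − 4 = 2
Scored: 3, 1, 5, 3, 6, 1, 0, 2, 2, 0, 2
Total = 25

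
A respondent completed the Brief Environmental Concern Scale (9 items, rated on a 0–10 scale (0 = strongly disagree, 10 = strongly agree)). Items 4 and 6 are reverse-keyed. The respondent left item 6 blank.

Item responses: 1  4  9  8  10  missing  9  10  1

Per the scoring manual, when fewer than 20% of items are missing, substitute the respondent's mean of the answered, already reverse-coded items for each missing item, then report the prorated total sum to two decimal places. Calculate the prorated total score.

Reverse-coded (on a 0–10 scale, reversed = 10 − raw):
  item 4: 10 − 8 = 2
Completed scored items (8 of 9): 1, 4, 9, 2, 10, 9, 10, 1; sum = 46.
Person mean = 46 / 8 ≈ 5.7500
Prorated total = (46 / 8) × 9 = 51.75 (to 2 dp)

51.75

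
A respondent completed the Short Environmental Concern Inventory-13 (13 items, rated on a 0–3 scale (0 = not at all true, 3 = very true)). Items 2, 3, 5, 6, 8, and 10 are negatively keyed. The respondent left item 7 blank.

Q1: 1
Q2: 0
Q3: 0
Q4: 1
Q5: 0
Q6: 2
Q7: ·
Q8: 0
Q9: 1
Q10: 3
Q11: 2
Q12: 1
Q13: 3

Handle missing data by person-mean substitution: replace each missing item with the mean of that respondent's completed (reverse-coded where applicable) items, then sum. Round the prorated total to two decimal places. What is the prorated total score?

Reverse-coded (reversed = (0+3) − raw = 3 − raw):
  item 2: 3 − 0 = 3
  item 3: 3 − 0 = 3
  item 5: 3 − 0 = 3
  item 6: 3 − 2 = 1
  item 8: 3 − 0 = 3
  item 10: 3 − 3 = 0
Completed scored items (12 of 13): 1, 3, 3, 1, 3, 1, 3, 1, 0, 2, 1, 3; sum = 22.
Person mean = 22 / 12 ≈ 1.8333
Prorated total = (22 / 12) × 13 = 23.83 (to 2 dp)

23.83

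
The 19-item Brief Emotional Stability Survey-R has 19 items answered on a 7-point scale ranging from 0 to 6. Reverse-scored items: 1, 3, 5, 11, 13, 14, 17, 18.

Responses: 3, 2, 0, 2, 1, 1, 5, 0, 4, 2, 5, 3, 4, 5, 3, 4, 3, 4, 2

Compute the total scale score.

Apply reverse scoring (reverse-coded value = 6 − response):
  item 1: 6 − 3 = 3
  item 3: 6 − 0 = 6
  item 5: 6 − 1 = 5
  item 11: 6 − 5 = 1
  item 13: 6 − 4 = 2
  item 14: 6 − 5 = 1
  item 17: 6 − 3 = 3
  item 18: 6 − 4 = 2
After reverse-coding: 3, 2, 6, 2, 5, 1, 5, 0, 4, 2, 1, 3, 2, 1, 3, 4, 3, 2, 2
Total = 3 + 2 + 6 + 2 + 5 + 1 + 5 + 0 + 4 + 2 + 1 + 3 + 2 + 1 + 3 + 4 + 3 + 2 + 2 = 51

51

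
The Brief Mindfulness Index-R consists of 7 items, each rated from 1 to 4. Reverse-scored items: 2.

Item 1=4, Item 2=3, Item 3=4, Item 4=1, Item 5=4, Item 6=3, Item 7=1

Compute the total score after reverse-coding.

19

Reversing item 2 with 5 − raw:
Total = 4 + (5−3) + 4 + 1 + 4 + 3 + 1
      = 4 + 2 + 4 + 1 + 4 + 3 + 1 = 19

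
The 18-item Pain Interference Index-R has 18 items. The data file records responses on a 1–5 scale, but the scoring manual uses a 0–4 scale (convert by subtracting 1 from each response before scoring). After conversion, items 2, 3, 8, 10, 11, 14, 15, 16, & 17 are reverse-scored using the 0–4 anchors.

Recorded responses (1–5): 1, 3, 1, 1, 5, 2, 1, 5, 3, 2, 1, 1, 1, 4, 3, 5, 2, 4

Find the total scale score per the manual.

29

Convert to 0–4: 0, 2, 0, 0, 4, 1, 0, 4, 2, 1, 0, 0, 0, 3, 2, 4, 1, 3
Reverse-coded (on a 0–4 scale, reversed = 4 − raw):
  item 2: 4 − 2 = 2
  item 3: 4 − 0 = 4
  item 8: 4 − 4 = 0
  item 10: 4 − 1 = 3
  item 11: 4 − 0 = 4
  item 14: 4 − 3 = 1
  item 15: 4 − 2 = 2
  item 16: 4 − 4 = 0
  item 17: 4 − 1 = 3
Scored: 0, 2, 4, 0, 4, 1, 0, 0, 2, 3, 4, 0, 0, 1, 2, 0, 3, 3
Total = 29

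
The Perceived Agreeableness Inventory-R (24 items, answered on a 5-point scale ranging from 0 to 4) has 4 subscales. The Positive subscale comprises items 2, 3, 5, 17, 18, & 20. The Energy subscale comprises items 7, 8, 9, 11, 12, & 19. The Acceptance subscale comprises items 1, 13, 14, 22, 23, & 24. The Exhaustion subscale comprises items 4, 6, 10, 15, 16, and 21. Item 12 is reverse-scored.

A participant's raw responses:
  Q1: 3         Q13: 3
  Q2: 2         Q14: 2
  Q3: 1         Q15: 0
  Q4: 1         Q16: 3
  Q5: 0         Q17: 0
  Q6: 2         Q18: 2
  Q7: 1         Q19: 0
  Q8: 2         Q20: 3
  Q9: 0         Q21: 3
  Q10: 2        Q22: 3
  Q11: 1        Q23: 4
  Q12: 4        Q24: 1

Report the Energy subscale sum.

4

Energy items: 7, 8, 9, 11, 12, 19.
Of these, item 12 is reverse-scored; reverse-coded value = 4 − response.
  item 7: 1
  item 8: 2
  item 9: 0
  item 11: 1
  item 12: 4 − 4 = 0
  item 19: 0
Sum = 1 + 2 + 0 + 1 + 0 + 0 = 4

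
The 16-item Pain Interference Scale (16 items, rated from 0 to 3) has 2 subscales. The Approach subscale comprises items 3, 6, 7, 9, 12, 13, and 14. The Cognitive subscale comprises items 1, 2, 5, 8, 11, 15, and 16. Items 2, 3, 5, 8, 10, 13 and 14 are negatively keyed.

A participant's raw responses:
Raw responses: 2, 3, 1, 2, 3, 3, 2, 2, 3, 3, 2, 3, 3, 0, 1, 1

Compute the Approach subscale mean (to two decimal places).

Approach items: 3, 6, 7, 9, 12, 13, 14.
Of these, items 3, 13, and 14 are negatively keyed; on a 0–3 scale, reversed = 3 − raw.
  item 3: 3 − 1 = 2
  item 6: 3
  item 7: 2
  item 9: 3
  item 12: 3
  item 13: 3 − 3 = 0
  item 14: 3 − 0 = 3
Sum = 2 + 3 + 2 + 3 + 3 + 0 + 3 = 16
Mean = 16 / 7 = 2.29

2.29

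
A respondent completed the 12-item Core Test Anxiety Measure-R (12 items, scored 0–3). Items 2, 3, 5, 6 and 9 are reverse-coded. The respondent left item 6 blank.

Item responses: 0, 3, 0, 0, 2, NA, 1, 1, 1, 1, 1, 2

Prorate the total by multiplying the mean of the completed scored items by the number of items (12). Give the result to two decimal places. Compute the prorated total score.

Reverse-coded (reverse-coded value = 3 − response):
  item 2: 3 − 3 = 0
  item 3: 3 − 0 = 3
  item 5: 3 − 2 = 1
  item 9: 3 − 1 = 2
Completed scored items (11 of 12): 0, 0, 3, 0, 1, 1, 1, 2, 1, 1, 2; sum = 12.
Person mean = 12 / 11 ≈ 1.0909
Prorated total = (12 / 11) × 12 = 13.09 (to 2 dp)

13.09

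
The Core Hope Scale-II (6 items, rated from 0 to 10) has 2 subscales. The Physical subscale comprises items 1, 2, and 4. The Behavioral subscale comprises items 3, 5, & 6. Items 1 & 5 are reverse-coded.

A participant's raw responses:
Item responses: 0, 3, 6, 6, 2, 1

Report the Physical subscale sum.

19

Physical items: 1, 2, 4.
Of these, item 1 is reverse-coded; reversed = (0+10) − raw = 10 − raw.
  item 1: 10 − 0 = 10
  item 2: 3
  item 4: 6
Sum = 10 + 3 + 6 = 19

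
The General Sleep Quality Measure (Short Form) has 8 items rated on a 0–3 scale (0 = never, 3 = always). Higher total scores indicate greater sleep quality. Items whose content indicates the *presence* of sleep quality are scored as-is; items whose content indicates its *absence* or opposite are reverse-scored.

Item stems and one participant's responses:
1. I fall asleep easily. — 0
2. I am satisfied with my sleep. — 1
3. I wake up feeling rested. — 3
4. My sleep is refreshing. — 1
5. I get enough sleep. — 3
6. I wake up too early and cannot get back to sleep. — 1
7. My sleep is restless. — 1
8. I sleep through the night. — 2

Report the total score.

14

Items 6, 7 describe the absence/opposite of sleep quality → reverse-score.
reverse-coded value = 3 − response.
  item 1: 0
  item 2: 1
  item 3: 3
  item 4: 1
  item 5: 3
  item 6: 3 − 1 = 2
  item 7: 3 − 1 = 2
  item 8: 2
Total = 0 + 1 + 3 + 1 + 3 + 2 + 2 + 2 = 14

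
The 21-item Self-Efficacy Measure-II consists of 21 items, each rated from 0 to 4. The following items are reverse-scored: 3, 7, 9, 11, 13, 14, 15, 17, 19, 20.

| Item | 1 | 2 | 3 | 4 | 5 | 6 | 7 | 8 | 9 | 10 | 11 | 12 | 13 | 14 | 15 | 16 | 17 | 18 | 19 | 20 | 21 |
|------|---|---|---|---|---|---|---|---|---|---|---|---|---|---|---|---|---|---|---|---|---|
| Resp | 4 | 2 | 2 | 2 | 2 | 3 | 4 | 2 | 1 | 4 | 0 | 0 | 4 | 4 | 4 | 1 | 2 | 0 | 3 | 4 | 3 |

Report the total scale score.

Reversing items 3, 7, 9, 11, 13, 14, 15, 17, 19 and 20 with 4 − raw:
Total = 4 + 2 + (4−2) + 2 + 2 + 3 + (4−4) + 2 + (4−1) + 4 + (4−0) + 0 + (4−4) + (4−4) + (4−4) + 1 + (4−2) + 0 + (4−3) + (4−4) + 3
      = 4 + 2 + 2 + 2 + 2 + 3 + 0 + 2 + 3 + 4 + 4 + 0 + 0 + 0 + 0 + 1 + 2 + 0 + 1 + 0 + 3 = 35

35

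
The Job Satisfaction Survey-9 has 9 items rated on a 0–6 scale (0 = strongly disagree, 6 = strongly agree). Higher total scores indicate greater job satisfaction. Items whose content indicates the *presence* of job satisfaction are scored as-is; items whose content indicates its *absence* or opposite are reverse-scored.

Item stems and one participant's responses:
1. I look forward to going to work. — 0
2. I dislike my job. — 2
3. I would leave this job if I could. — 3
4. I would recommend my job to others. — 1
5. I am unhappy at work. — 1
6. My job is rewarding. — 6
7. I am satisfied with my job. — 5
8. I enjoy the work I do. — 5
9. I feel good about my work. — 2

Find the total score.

Items 2, 3, 5 describe the absence/opposite of job satisfaction → reverse-score.
reverse-coded value = 6 − response.
  item 1: 0
  item 2: 6 − 2 = 4
  item 3: 6 − 3 = 3
  item 4: 1
  item 5: 6 − 1 = 5
  item 6: 6
  item 7: 5
  item 8: 5
  item 9: 2
Total = 0 + 4 + 3 + 1 + 5 + 6 + 5 + 5 + 2 = 31

31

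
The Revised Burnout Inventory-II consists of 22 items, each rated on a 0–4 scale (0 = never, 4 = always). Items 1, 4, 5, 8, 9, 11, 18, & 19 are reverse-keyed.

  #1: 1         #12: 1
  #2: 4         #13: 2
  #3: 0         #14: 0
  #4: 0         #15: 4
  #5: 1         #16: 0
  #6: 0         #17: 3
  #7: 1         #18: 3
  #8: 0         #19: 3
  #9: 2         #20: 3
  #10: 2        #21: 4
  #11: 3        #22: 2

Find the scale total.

45

Raw sum = 39. Reverse-keyed items: 1, 4, 5, 8, 9, 11, 18, 19; their raw sum = 13.
Each reversal replaces raw with 4 − raw, changing the total by 4 − 2·raw per item.
Total = 39 + 8·4 − 2·13 = 39 + 32 − 26 = 45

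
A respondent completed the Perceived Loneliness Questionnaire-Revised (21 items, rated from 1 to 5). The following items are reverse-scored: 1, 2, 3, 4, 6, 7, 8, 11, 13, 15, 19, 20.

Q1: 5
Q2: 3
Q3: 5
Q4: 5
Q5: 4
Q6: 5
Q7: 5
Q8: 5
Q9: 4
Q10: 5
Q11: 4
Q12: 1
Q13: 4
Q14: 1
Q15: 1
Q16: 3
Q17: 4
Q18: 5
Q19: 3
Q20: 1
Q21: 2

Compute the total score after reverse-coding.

Reverse-scored items use 6 − raw:
  item 1: 6 − 5 = 1
  item 2: 6 − 3 = 3
  item 3: 6 − 5 = 1
  item 4: 6 − 5 = 1
  item 6: 6 − 5 = 1
  item 7: 6 − 5 = 1
  item 8: 6 − 5 = 1
  item 11: 6 − 4 = 2
  item 13: 6 − 4 = 2
  item 15: 6 − 1 = 5
  item 19: 6 − 3 = 3
  item 20: 6 − 1 = 5
After reverse-coding: 1, 3, 1, 1, 4, 1, 1, 1, 4, 5, 2, 1, 2, 1, 5, 3, 4, 5, 3, 5, 2
Total = 1 + 3 + 1 + 1 + 4 + 1 + 1 + 1 + 4 + 5 + 2 + 1 + 2 + 1 + 5 + 3 + 4 + 5 + 3 + 5 + 2 = 55

55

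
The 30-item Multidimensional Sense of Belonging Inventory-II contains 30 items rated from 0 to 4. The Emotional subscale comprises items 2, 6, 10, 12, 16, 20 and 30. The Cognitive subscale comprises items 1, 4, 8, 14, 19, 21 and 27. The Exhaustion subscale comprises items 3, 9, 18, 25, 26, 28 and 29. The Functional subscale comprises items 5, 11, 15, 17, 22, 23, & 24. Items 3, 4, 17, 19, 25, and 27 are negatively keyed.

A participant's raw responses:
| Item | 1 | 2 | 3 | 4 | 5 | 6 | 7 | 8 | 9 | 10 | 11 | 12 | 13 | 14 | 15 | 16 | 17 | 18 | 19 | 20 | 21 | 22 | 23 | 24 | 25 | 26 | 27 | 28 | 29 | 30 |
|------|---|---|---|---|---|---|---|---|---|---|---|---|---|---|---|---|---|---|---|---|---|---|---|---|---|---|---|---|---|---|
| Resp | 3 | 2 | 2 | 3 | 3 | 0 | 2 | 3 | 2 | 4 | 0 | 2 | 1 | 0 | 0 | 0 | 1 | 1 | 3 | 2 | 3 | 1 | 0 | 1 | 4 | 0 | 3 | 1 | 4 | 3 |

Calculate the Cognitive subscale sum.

Cognitive items: 1, 4, 8, 14, 19, 21, 27.
Of these, items 4, 19 and 27 are negatively keyed; reversed = (0+4) − raw = 4 − raw.
  item 1: 3
  item 4: 4 − 3 = 1
  item 8: 3
  item 14: 0
  item 19: 4 − 3 = 1
  item 21: 3
  item 27: 4 − 3 = 1
Sum = 3 + 1 + 3 + 0 + 1 + 3 + 1 = 12

12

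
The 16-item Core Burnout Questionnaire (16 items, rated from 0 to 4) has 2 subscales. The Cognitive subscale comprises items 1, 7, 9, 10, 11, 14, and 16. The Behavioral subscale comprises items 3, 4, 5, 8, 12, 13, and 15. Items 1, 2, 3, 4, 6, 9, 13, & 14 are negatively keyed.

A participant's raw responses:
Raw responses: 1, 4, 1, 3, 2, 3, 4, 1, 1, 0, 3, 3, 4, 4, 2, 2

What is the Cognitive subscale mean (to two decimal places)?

2.14

Cognitive items: 1, 7, 9, 10, 11, 14, 16.
Of these, items 1, 9, & 14 are negatively keyed; on a 0–4 scale, reversed = 4 − raw.
  item 1: 4 − 1 = 3
  item 7: 4
  item 9: 4 − 1 = 3
  item 10: 0
  item 11: 3
  item 14: 4 − 4 = 0
  item 16: 2
Sum = 3 + 4 + 3 + 0 + 3 + 0 + 2 = 15
Mean = 15 / 7 = 2.14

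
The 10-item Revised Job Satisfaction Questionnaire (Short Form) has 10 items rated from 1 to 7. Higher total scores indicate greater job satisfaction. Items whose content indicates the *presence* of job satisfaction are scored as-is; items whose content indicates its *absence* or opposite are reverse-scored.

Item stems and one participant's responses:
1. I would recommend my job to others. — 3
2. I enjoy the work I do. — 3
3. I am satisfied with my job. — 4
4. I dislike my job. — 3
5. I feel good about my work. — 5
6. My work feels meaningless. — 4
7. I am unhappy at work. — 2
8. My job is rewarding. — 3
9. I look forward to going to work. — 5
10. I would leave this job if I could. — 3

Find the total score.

43

Items 4, 6, 7, 10 describe the absence/opposite of job satisfaction → reverse-score.
reverse-coded value = 8 − response.
  item 1: 3
  item 2: 3
  item 3: 4
  item 4: 8 − 3 = 5
  item 5: 5
  item 6: 8 − 4 = 4
  item 7: 8 − 2 = 6
  item 8: 3
  item 9: 5
  item 10: 8 − 3 = 5
Total = 3 + 3 + 4 + 5 + 5 + 4 + 6 + 3 + 5 + 5 = 43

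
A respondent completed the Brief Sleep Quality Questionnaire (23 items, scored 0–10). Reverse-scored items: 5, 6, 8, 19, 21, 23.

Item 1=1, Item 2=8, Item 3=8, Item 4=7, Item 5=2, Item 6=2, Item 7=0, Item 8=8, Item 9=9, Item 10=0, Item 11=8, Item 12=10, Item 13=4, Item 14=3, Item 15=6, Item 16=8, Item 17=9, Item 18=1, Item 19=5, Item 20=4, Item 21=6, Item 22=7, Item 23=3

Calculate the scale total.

127

Apply reverse scoring (on a 0–10 scale, reversed = 10 − raw):
  item 5: 10 − 2 = 8
  item 6: 10 − 2 = 8
  item 8: 10 − 8 = 2
  item 19: 10 − 5 = 5
  item 21: 10 − 6 = 4
  item 23: 10 − 3 = 7
Scored responses: 1, 8, 8, 7, 8, 8, 0, 2, 9, 0, 8, 10, 4, 3, 6, 8, 9, 1, 5, 4, 4, 7, 7
Total = 1 + 8 + 8 + 7 + 8 + 8 + 0 + 2 + 9 + 0 + 8 + 10 + 4 + 3 + 6 + 8 + 9 + 1 + 5 + 4 + 4 + 7 + 7 = 127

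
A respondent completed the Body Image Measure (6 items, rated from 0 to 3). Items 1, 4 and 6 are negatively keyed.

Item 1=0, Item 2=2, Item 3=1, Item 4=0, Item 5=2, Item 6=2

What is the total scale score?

Reverse-coded items (on a 0–3 scale, reversed = 3 − raw):
  item 1: 3 − 0 = 3
  item 4: 3 − 0 = 3
  item 6: 3 − 2 = 1
Scored responses: 3, 2, 1, 3, 2, 1
Total = 3 + 2 + 1 + 3 + 2 + 1 = 12

12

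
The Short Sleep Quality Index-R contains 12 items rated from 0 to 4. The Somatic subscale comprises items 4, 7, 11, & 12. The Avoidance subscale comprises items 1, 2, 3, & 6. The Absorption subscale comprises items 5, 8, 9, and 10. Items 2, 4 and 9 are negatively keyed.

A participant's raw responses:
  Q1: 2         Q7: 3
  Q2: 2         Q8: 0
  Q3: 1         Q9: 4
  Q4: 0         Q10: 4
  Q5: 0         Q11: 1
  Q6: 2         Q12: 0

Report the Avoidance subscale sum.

Avoidance items: 1, 2, 3, 6.
Of these, item 2 is negatively keyed; on a 0–4 scale, reversed = 4 − raw.
  item 1: 2
  item 2: 4 − 2 = 2
  item 3: 1
  item 6: 2
Sum = 2 + 2 + 1 + 2 = 7

7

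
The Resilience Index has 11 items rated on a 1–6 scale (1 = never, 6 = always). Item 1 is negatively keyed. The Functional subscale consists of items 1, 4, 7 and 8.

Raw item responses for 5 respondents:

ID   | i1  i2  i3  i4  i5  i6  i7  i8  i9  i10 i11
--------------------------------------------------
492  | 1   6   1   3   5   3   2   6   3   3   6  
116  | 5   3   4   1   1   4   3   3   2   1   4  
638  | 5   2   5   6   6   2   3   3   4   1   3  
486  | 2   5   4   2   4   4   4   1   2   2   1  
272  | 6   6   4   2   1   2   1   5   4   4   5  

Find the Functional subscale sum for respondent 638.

14

Respondent 638 raw: 5, 2, 5, 6, 6, 2, 3, 3, 4, 1, 3.
Functional items: 1, 4, 7, 8.
Reverse-coded (reversed = (1+6) − raw = 7 − raw):
  item 1: 7 − 5 = 2
  item 4: 6
  item 7: 3
  item 8: 3
Sum = 2 + 6 + 3 + 3 = 14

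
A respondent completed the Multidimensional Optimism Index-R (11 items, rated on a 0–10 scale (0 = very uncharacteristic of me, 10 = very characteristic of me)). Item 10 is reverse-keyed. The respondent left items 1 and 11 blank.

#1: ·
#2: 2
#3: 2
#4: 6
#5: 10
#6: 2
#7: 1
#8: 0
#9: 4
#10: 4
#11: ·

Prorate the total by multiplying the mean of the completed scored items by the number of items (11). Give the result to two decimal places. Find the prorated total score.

40.33

Reverse-coded (reversed = (0+10) − raw = 10 − raw):
  item 10: 10 − 4 = 6
Completed scored items (9 of 11): 2, 2, 6, 10, 2, 1, 0, 4, 6; sum = 33.
Person mean = 33 / 9 ≈ 3.6667
Prorated total = (33 / 9) × 11 = 40.33 (to 2 dp)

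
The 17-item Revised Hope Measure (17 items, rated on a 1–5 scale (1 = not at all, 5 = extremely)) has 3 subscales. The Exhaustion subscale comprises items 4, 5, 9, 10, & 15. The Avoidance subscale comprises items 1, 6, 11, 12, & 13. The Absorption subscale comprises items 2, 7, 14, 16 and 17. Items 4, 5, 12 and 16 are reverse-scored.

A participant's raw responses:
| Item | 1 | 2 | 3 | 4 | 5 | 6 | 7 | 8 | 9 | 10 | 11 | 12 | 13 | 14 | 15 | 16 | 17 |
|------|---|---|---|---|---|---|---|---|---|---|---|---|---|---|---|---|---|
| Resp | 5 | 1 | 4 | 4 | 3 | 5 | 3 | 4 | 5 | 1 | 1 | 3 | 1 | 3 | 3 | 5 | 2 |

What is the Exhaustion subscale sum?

14

Exhaustion items: 4, 5, 9, 10, 15.
Of these, items 4 and 5 are reverse-scored; on a 1–5 scale, reversed = 6 − raw.
  item 4: 6 − 4 = 2
  item 5: 6 − 3 = 3
  item 9: 5
  item 10: 1
  item 15: 3
Sum = 2 + 3 + 5 + 1 + 3 = 14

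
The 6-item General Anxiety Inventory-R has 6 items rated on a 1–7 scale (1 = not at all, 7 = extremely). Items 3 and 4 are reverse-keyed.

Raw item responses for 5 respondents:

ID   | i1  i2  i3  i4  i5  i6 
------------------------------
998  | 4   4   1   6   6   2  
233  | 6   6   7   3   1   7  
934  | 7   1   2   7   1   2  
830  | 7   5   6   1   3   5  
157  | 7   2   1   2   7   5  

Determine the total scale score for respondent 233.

26

Respondent 233 raw: 6, 6, 7, 3, 1, 7.
Reverse-coded (reverse-coded value = 8 − response):
  item 1: 6
  item 2: 6
  item 3: 8 − 7 = 1
  item 4: 8 − 3 = 5
  item 5: 1
  item 6: 7
Sum = 6 + 6 + 1 + 5 + 1 + 7 = 26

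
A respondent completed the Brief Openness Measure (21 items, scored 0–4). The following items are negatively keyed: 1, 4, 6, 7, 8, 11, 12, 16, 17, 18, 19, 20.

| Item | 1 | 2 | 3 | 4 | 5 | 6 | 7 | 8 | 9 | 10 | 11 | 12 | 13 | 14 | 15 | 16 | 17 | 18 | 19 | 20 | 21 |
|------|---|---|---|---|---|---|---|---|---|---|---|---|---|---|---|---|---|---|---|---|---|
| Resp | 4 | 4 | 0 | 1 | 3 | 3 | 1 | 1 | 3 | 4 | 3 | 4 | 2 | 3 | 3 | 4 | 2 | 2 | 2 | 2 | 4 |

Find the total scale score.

45

Negatively keyed items use 4 − raw:
  item 1: 4 − 4 = 0
  item 4: 4 − 1 = 3
  item 6: 4 − 3 = 1
  item 7: 4 − 1 = 3
  item 8: 4 − 1 = 3
  item 11: 4 − 3 = 1
  item 12: 4 − 4 = 0
  item 16: 4 − 4 = 0
  item 17: 4 − 2 = 2
  item 18: 4 − 2 = 2
  item 19: 4 − 2 = 2
  item 20: 4 − 2 = 2
Scored items: 0, 4, 0, 3, 3, 1, 3, 3, 3, 4, 1, 0, 2, 3, 3, 0, 2, 2, 2, 2, 4
Total = 0 + 4 + 0 + 3 + 3 + 1 + 3 + 3 + 3 + 4 + 1 + 0 + 2 + 3 + 3 + 0 + 2 + 2 + 2 + 2 + 4 = 45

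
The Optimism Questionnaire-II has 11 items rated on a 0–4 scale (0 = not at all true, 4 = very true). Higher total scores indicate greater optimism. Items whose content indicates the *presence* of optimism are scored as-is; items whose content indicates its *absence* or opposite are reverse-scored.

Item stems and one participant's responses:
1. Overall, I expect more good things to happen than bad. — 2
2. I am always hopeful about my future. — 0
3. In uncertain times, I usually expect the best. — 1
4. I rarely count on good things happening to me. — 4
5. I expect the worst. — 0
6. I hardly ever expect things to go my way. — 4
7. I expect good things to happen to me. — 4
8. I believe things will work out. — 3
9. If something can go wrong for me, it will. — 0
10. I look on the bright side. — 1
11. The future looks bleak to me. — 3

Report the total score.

20

Items 4, 5, 6, 9, 11 describe the absence/opposite of optimism → reverse-score.
on a 0–4 scale, reversed = 4 − raw.
  item 1: 2
  item 2: 0
  item 3: 1
  item 4: 4 − 4 = 0
  item 5: 4 − 0 = 4
  item 6: 4 − 4 = 0
  item 7: 4
  item 8: 3
  item 9: 4 − 0 = 4
  item 10: 1
  item 11: 4 − 3 = 1
Total = 2 + 0 + 1 + 0 + 4 + 0 + 4 + 3 + 4 + 1 + 1 = 20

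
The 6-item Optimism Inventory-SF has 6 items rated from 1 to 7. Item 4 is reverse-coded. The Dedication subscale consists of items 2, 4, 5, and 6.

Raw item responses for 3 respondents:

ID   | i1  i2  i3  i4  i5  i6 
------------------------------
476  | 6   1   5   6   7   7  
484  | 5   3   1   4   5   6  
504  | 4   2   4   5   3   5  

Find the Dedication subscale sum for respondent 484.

Respondent 484 raw: 5, 3, 1, 4, 5, 6.
Dedication items: 2, 4, 5, 6.
Reverse-coded (reverse-coded value = 8 − response):
  item 2: 3
  item 4: 8 − 4 = 4
  item 5: 5
  item 6: 6
Sum = 3 + 4 + 5 + 6 = 18

18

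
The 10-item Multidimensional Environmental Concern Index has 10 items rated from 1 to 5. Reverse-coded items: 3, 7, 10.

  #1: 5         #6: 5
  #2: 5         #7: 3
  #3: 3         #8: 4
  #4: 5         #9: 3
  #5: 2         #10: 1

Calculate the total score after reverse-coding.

40

Reverse-coded items (reverse-coded value = 6 − response):
  item 3: 6 − 3 = 3
  item 7: 6 − 3 = 3
  item 10: 6 − 1 = 5
Scored items: 5, 5, 3, 5, 2, 5, 3, 4, 3, 5
Total = 5 + 5 + 3 + 5 + 2 + 5 + 3 + 4 + 3 + 5 = 40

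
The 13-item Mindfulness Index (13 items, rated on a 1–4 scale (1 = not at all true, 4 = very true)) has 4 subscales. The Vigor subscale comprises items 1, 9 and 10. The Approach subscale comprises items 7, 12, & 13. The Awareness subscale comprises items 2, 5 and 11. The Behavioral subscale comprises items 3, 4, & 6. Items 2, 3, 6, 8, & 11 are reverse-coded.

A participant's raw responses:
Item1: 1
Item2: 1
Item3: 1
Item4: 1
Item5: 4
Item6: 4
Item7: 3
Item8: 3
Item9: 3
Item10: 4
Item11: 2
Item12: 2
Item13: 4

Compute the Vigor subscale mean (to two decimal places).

Vigor items: 1, 9, 10.
  item 1: 1
  item 9: 3
  item 10: 4
Sum = 1 + 3 + 4 = 8
Mean = 8 / 3 = 2.67

2.67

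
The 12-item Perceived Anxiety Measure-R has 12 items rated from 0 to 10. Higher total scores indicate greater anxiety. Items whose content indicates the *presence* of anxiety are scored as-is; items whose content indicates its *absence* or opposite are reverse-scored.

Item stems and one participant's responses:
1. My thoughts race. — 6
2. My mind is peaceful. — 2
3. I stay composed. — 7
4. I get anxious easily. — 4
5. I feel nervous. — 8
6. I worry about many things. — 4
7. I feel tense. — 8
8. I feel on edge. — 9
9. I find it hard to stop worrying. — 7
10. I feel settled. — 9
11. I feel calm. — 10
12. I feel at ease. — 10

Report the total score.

58

Items 2, 3, 10, 11, 12 describe the absence/opposite of anxiety → reverse-score.
reverse-coded value = 10 − response.
  item 1: 6
  item 2: 10 − 2 = 8
  item 3: 10 − 7 = 3
  item 4: 4
  item 5: 8
  item 6: 4
  item 7: 8
  item 8: 9
  item 9: 7
  item 10: 10 − 9 = 1
  item 11: 10 − 10 = 0
  item 12: 10 − 10 = 0
Total = 6 + 8 + 3 + 4 + 8 + 4 + 8 + 9 + 7 + 1 + 0 + 0 = 58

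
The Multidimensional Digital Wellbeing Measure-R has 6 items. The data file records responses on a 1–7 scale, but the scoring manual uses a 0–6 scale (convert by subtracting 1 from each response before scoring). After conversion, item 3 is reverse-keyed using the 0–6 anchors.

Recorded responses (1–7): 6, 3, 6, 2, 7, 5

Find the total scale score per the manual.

19

Convert to 0–6: 5, 2, 5, 1, 6, 4
Reverse-coded (on a 0–6 scale, reversed = 6 − raw):
  item 3: 6 − 5 = 1
Scored: 5, 2, 1, 1, 6, 4
Total = 19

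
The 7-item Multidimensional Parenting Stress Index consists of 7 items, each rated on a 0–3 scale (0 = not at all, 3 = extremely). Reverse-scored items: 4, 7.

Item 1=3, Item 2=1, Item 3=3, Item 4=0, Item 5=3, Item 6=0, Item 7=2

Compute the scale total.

Reverse-scored items use 3 − raw:
  item 4: 3 − 0 = 3
  item 7: 3 − 2 = 1
Scored items: 3, 1, 3, 3, 3, 0, 1
Total = 3 + 1 + 3 + 3 + 3 + 0 + 1 = 14

14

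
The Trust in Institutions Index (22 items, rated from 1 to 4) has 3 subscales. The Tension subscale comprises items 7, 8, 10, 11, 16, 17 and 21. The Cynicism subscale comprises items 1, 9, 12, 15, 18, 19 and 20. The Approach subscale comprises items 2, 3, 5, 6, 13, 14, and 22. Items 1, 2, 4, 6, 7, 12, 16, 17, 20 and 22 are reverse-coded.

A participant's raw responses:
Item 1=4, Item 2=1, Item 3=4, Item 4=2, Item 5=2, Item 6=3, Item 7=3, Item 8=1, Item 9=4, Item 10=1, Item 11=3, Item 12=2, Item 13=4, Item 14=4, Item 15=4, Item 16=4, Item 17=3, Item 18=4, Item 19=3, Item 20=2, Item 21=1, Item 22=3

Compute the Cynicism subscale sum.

Cynicism items: 1, 9, 12, 15, 18, 19, 20.
Of these, items 1, 12, & 20 are reverse-coded; reversed = (1+4) − raw = 5 − raw.
  item 1: 5 − 4 = 1
  item 9: 4
  item 12: 5 − 2 = 3
  item 15: 4
  item 18: 4
  item 19: 3
  item 20: 5 − 2 = 3
Sum = 1 + 4 + 3 + 4 + 4 + 3 + 3 = 22

22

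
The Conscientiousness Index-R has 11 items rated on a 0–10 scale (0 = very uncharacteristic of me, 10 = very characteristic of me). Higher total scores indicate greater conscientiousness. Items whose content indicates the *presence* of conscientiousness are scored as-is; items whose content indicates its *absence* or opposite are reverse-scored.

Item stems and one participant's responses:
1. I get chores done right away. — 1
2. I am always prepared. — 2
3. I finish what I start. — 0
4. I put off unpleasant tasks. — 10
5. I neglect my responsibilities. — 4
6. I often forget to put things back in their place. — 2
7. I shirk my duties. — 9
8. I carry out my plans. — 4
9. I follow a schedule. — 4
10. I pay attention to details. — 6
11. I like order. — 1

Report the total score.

Items 4, 5, 6, 7 describe the absence/opposite of conscientiousness → reverse-score.
on a 0–10 scale, reversed = 10 − raw.
  item 1: 1
  item 2: 2
  item 3: 0
  item 4: 10 − 10 = 0
  item 5: 10 − 4 = 6
  item 6: 10 − 2 = 8
  item 7: 10 − 9 = 1
  item 8: 4
  item 9: 4
  item 10: 6
  item 11: 1
Total = 1 + 2 + 0 + 0 + 6 + 8 + 1 + 4 + 4 + 6 + 1 = 33

33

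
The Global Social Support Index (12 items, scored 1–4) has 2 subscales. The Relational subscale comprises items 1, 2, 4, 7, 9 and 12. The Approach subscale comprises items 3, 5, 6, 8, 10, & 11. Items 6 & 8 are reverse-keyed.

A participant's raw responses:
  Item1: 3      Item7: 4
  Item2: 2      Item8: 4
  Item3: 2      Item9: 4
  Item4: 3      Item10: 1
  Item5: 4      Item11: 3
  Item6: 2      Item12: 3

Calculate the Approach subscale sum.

Approach items: 3, 5, 6, 8, 10, 11.
Of these, items 6 and 8 are reverse-keyed; reversed = (1+4) − raw = 5 − raw.
  item 3: 2
  item 5: 4
  item 6: 5 − 2 = 3
  item 8: 5 − 4 = 1
  item 10: 1
  item 11: 3
Sum = 2 + 4 + 3 + 1 + 1 + 3 = 14

14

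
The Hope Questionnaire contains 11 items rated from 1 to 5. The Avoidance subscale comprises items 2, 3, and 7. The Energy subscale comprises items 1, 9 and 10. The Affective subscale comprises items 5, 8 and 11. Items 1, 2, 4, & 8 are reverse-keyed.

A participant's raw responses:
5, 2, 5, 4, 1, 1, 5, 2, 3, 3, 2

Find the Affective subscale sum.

7

Affective items: 5, 8, 11.
Of these, item 8 is reverse-keyed; reversed = (1+5) − raw = 6 − raw.
  item 5: 1
  item 8: 6 − 2 = 4
  item 11: 2
Sum = 1 + 4 + 2 = 7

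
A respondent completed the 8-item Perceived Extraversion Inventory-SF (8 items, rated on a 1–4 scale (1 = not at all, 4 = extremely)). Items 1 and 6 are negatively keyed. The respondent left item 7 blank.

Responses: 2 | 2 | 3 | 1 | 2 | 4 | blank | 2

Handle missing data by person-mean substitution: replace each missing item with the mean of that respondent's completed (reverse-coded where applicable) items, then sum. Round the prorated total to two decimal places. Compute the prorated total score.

16.00

Reverse-coded (reversed = (1+4) − raw = 5 − raw):
  item 1: 5 − 2 = 3
  item 6: 5 − 4 = 1
Completed scored items (7 of 8): 3, 2, 3, 1, 2, 1, 2; sum = 14.
Person mean = 14 / 7 ≈ 2.0000
Prorated total = (14 / 7) × 8 = 16.00 (to 2 dp)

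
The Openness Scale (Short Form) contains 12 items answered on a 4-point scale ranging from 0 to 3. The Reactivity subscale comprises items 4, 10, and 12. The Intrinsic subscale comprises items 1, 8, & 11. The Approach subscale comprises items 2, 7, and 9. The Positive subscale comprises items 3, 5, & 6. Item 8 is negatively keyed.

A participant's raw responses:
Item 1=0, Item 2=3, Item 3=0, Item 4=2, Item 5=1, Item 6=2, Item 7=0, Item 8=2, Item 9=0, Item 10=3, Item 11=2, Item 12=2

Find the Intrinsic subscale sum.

Intrinsic items: 1, 8, 11.
Of these, item 8 is negatively keyed; reverse-coded value = 3 − response.
  item 1: 0
  item 8: 3 − 2 = 1
  item 11: 2
Sum = 0 + 1 + 2 = 3

3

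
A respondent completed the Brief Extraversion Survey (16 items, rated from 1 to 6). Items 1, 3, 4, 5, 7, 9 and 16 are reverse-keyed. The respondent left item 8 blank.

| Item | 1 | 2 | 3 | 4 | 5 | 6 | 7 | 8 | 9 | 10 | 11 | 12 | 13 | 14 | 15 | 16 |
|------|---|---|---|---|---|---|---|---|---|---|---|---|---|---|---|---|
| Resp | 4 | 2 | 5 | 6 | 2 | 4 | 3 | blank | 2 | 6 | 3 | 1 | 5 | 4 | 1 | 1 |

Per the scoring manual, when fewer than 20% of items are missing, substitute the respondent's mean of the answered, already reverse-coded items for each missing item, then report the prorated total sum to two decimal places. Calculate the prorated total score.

55.47

Reverse-coded (reverse-coded value = 7 − response):
  item 1: 7 − 4 = 3
  item 3: 7 − 5 = 2
  item 4: 7 − 6 = 1
  item 5: 7 − 2 = 5
  item 7: 7 − 3 = 4
  item 9: 7 − 2 = 5
  item 16: 7 − 1 = 6
Completed scored items (15 of 16): 3, 2, 2, 1, 5, 4, 4, 5, 6, 3, 1, 5, 4, 1, 6; sum = 52.
Person mean = 52 / 15 ≈ 3.4667
Prorated total = (52 / 15) × 16 = 55.47 (to 2 dp)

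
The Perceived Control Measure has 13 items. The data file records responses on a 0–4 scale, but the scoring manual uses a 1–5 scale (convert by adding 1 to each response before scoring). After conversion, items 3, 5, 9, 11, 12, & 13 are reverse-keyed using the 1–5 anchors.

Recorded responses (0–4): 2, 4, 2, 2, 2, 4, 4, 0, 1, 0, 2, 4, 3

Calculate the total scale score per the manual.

39

Convert to 1–5: 3, 5, 3, 3, 3, 5, 5, 1, 2, 1, 3, 5, 4
Reverse-coded (on a 1–5 scale, reversed = 6 − raw):
  item 3: 6 − 3 = 3
  item 5: 6 − 3 = 3
  item 9: 6 − 2 = 4
  item 11: 6 − 3 = 3
  item 12: 6 − 5 = 1
  item 13: 6 − 4 = 2
Scored: 3, 5, 3, 3, 3, 5, 5, 1, 4, 1, 3, 1, 2
Total = 39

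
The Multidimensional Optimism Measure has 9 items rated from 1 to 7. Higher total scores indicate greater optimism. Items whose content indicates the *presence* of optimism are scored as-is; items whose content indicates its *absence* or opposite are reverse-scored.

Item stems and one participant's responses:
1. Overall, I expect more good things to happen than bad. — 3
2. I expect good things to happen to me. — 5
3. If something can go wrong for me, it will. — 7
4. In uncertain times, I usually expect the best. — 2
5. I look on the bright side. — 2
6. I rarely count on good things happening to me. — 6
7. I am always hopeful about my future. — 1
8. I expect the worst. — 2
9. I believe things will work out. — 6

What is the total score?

Items 3, 6, 8 describe the absence/opposite of optimism → reverse-score.
reverse-coded value = 8 − response.
  item 1: 3
  item 2: 5
  item 3: 8 − 7 = 1
  item 4: 2
  item 5: 2
  item 6: 8 − 6 = 2
  item 7: 1
  item 8: 8 − 2 = 6
  item 9: 6
Total = 3 + 5 + 1 + 2 + 2 + 2 + 1 + 6 + 6 = 28

28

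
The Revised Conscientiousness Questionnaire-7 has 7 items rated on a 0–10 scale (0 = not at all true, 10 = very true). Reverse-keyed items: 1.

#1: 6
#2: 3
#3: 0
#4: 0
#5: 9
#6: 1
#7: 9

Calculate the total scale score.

26

Reverse-coded items (reversed = (0+10) − raw = 10 − raw):
  item 1: 10 − 6 = 4
Scored items: 4, 3, 0, 0, 9, 1, 9
Total = 4 + 3 + 0 + 0 + 9 + 1 + 9 = 26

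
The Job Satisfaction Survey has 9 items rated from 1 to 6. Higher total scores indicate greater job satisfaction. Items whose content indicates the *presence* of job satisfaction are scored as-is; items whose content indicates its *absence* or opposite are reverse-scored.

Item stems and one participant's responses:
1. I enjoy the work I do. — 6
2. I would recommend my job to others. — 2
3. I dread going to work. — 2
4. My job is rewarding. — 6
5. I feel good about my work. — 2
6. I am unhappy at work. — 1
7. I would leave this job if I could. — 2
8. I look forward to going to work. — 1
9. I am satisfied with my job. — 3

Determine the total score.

Items 3, 6, 7 describe the absence/opposite of job satisfaction → reverse-score.
reversed = (1+6) − raw = 7 − raw.
  item 1: 6
  item 2: 2
  item 3: 7 − 2 = 5
  item 4: 6
  item 5: 2
  item 6: 7 − 1 = 6
  item 7: 7 − 2 = 5
  item 8: 1
  item 9: 3
Total = 6 + 2 + 5 + 6 + 2 + 6 + 5 + 1 + 3 = 36

36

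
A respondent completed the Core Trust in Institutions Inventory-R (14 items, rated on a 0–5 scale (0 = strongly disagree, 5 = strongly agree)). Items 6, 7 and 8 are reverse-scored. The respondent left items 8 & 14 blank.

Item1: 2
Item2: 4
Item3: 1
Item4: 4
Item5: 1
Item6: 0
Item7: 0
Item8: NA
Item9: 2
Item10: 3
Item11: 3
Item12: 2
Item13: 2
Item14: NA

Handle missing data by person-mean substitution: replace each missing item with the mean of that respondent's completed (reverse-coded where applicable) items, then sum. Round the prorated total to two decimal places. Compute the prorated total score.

Reverse-coded (reverse-coded value = 5 − response):
  item 6: 5 − 0 = 5
  item 7: 5 − 0 = 5
Completed scored items (12 of 14): 2, 4, 1, 4, 1, 5, 5, 2, 3, 3, 2, 2; sum = 34.
Person mean = 34 / 12 ≈ 2.8333
Prorated total = (34 / 12) × 14 = 39.67 (to 2 dp)

39.67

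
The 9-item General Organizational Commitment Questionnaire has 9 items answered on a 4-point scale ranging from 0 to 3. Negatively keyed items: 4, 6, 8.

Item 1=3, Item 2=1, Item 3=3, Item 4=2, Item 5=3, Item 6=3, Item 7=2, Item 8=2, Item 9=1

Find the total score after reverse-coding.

15

Apply reverse scoring (reverse-coded value = 3 − response):
  item 4: 3 − 2 = 1
  item 6: 3 − 3 = 0
  item 8: 3 − 2 = 1
Scored items: 3, 1, 3, 1, 3, 0, 2, 1, 1
Total = 3 + 1 + 3 + 1 + 3 + 0 + 2 + 1 + 1 = 15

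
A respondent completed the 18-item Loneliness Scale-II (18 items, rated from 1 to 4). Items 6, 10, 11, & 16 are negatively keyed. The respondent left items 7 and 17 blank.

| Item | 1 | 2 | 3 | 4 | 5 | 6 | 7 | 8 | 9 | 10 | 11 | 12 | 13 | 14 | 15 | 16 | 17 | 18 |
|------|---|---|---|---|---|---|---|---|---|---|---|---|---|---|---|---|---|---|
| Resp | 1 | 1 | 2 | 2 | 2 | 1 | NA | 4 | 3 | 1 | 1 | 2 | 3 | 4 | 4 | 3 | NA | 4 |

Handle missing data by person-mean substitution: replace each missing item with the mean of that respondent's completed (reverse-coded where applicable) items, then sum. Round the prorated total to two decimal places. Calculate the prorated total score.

Reverse-coded (reversed = (1+4) − raw = 5 − raw):
  item 6: 5 − 1 = 4
  item 10: 5 − 1 = 4
  item 11: 5 − 1 = 4
  item 16: 5 − 3 = 2
Completed scored items (16 of 18): 1, 1, 2, 2, 2, 4, 4, 3, 4, 4, 2, 3, 4, 4, 2, 4; sum = 46.
Person mean = 46 / 16 ≈ 2.8750
Prorated total = (46 / 16) × 18 = 51.75 (to 2 dp)

51.75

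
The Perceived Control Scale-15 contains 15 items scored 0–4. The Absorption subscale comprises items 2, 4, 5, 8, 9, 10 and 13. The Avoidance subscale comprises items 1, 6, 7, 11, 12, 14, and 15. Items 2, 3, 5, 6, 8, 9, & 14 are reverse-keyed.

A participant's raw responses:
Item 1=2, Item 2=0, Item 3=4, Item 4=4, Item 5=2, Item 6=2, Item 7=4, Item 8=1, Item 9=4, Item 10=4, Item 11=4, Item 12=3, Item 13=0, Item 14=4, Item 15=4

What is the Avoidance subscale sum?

19

Avoidance items: 1, 6, 7, 11, 12, 14, 15.
Of these, items 6 and 14 are reverse-keyed; reversed = (0+4) − raw = 4 − raw.
  item 1: 2
  item 6: 4 − 2 = 2
  item 7: 4
  item 11: 4
  item 12: 3
  item 14: 4 − 4 = 0
  item 15: 4
Sum = 2 + 2 + 4 + 4 + 3 + 0 + 4 = 19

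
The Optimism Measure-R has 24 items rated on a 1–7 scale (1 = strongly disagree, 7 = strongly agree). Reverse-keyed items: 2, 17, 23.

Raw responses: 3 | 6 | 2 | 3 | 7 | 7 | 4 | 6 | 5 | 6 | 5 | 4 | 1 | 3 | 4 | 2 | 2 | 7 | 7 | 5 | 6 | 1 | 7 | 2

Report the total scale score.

Reverse-keyed items use 8 − raw:
  item 2: 8 − 6 = 2
  item 17: 8 − 2 = 6
  item 23: 8 − 7 = 1
Scored responses: 3, 2, 2, 3, 7, 7, 4, 6, 5, 6, 5, 4, 1, 3, 4, 2, 6, 7, 7, 5, 6, 1, 1, 2
Total = 3 + 2 + 2 + 3 + 7 + 7 + 4 + 6 + 5 + 6 + 5 + 4 + 1 + 3 + 4 + 2 + 6 + 7 + 7 + 5 + 6 + 1 + 1 + 2 = 99

99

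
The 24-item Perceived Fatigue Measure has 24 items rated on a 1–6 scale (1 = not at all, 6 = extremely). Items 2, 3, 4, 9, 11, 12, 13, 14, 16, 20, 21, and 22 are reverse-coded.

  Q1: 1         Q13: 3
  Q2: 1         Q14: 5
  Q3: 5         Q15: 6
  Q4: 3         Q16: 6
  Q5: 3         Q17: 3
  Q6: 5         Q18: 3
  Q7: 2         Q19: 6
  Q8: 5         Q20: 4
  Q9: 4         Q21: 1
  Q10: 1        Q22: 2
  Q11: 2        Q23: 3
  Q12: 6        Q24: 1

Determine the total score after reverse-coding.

81

Reverse-coded items use 7 − raw:
  item 2: 7 − 1 = 6
  item 3: 7 − 5 = 2
  item 4: 7 − 3 = 4
  item 9: 7 − 4 = 3
  item 11: 7 − 2 = 5
  item 12: 7 − 6 = 1
  item 13: 7 − 3 = 4
  item 14: 7 − 5 = 2
  item 16: 7 − 6 = 1
  item 20: 7 − 4 = 3
  item 21: 7 − 1 = 6
  item 22: 7 − 2 = 5
After reverse-coding: 1, 6, 2, 4, 3, 5, 2, 5, 3, 1, 5, 1, 4, 2, 6, 1, 3, 3, 6, 3, 6, 5, 3, 1
Total = 1 + 6 + 2 + 4 + 3 + 5 + 2 + 5 + 3 + 1 + 5 + 1 + 4 + 2 + 6 + 1 + 3 + 3 + 6 + 3 + 6 + 5 + 3 + 1 = 81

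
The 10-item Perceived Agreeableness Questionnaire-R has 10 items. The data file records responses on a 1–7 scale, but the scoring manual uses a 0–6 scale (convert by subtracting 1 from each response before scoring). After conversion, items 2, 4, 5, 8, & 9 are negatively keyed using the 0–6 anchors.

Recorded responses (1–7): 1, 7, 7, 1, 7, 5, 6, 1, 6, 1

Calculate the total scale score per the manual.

Convert to 0–6: 0, 6, 6, 0, 6, 4, 5, 0, 5, 0
Reverse-coded (reverse-coded value = 6 − response):
  item 2: 6 − 6 = 0
  item 4: 6 − 0 = 6
  item 5: 6 − 6 = 0
  item 8: 6 − 0 = 6
  item 9: 6 − 5 = 1
Scored: 0, 0, 6, 6, 0, 4, 5, 6, 1, 0
Total = 28

28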